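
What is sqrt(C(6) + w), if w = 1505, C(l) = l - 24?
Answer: sqrt(1487) ≈ 38.562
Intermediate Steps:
C(l) = -24 + l
sqrt(C(6) + w) = sqrt((-24 + 6) + 1505) = sqrt(-18 + 1505) = sqrt(1487)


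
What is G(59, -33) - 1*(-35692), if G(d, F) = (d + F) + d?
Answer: 35777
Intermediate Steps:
G(d, F) = F + 2*d (G(d, F) = (F + d) + d = F + 2*d)
G(59, -33) - 1*(-35692) = (-33 + 2*59) - 1*(-35692) = (-33 + 118) + 35692 = 85 + 35692 = 35777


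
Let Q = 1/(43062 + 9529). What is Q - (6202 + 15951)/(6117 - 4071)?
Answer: -105913307/9781926 ≈ -10.827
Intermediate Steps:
Q = 1/52591 ≈ 1.9015e-5
Q - (6202 + 15951)/(6117 - 4071) = 1/52591 - (6202 + 15951)/(6117 - 4071) = 1/52591 - 22153/2046 = -105913307/9781926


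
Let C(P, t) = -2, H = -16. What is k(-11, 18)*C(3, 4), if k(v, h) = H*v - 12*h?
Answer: 80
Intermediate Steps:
k(v, h) = -16*v - 12*h
k(-11, 18)*C(3, 4) = (-16*(-11) - 12*18)*(-2) = (176 - 216)*(-2) = -40*(-2) = 80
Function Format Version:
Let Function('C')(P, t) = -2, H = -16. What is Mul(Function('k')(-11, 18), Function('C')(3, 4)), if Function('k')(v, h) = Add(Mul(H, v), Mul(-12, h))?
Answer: 80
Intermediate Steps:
Function('k')(v, h) = Add(Mul(-16, v), Mul(-12, h))
Mul(Function('k')(-11, 18), Function('C')(3, 4)) = Mul(Add(Mul(-16, -11), Mul(-12, 18)), -2) = Mul(Add(176, -216), -2) = Mul(-40, -2) = 80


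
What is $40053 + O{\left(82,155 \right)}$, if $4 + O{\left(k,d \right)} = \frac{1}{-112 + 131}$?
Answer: $\frac{760932}{19} \approx 40049.0$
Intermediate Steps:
$O{\left(k,d \right)} = - \frac{75}{19}$ ($O{\left(k,d \right)} = -4 + \frac{1}{-112 + 131} = -4 + \frac{1}{19} = - \frac{75}{19}$)
$40053 + O{\left(82,155 \right)} = 40053 - \frac{75}{19} = \frac{760932}{19}$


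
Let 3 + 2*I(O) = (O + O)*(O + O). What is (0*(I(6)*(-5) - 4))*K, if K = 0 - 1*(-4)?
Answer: 0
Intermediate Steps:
I(O) = -3/2 + 2*O² (I(O) = -3/2 + ((O + O)*(O + O))/2 = -3/2 + ((2*O)*(2*O))/2 = -3/2 + (4*O²)/2 = -3/2 + 2*O²)
K = 4 (K = 0 + 4 = 4)
(0*(I(6)*(-5) - 4))*K = (0*((-3/2 + 2*6²)*(-5) - 4))*4 = (0*((-3/2 + 2*36)*(-5) - 4))*4 = (0*((-3/2 + 72)*(-5) - 4))*4 = (0*((141/2)*(-5) - 4))*4 = (0*(-705/2 - 4))*4 = (0*(-713/2))*4 = 0*4 = 0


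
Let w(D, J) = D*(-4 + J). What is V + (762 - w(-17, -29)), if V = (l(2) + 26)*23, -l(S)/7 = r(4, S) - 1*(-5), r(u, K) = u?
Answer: -650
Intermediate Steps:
l(S) = -63 (l(S) = -7*(4 - 1*(-5)) = -7*(4 + 5) = -7*9 = -63)
V = -851 (V = (-63 + 26)*23 = -37*23 = -851)
V + (762 - w(-17, -29)) = -851 + (762 - (-17)*(-4 - 29)) = -851 + (762 - (-17)*(-33)) = -851 + (762 - 1*561) = -851 + (762 - 561) = -851 + 201 = -650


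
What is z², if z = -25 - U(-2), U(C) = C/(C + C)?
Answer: 2601/4 ≈ 650.25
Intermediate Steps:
U(C) = ½ (U(C) = C/((2*C)) = C*(1/(2*C)) = ½)
z = -51/2 (z = -25 - 1*½ = -25 - ½ = -51/2 ≈ -25.500)
z² = (-51/2)² = 2601/4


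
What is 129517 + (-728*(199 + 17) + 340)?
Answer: -27391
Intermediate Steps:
129517 + (-728*(199 + 17) + 340) = 129517 + (-728*216 + 340) = 129517 + (-157248 + 340) = 129517 - 156908 = -27391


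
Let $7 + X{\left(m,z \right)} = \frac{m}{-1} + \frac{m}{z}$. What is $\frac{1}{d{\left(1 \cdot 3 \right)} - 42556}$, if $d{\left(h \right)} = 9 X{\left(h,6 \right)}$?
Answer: $- \frac{2}{85283} \approx -2.3451 \cdot 10^{-5}$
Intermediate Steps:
$X{\left(m,z \right)} = -7 - m + \frac{m}{z}$ ($X{\left(m,z \right)} = -7 + \left(\frac{m}{-1} + \frac{m}{z}\right) = -7 + \left(m \left(-1\right) + \frac{m}{z}\right) = -7 - \left(m - \frac{m}{z}\right) = -7 - m + \frac{m}{z}$)
$d{\left(h \right)} = -63 - \frac{15 h}{2}$ ($d{\left(h \right)} = 9 \left(-7 - h + \frac{h}{6}\right) = 9 \left(-7 - \frac{5 h}{6}\right) = -63 - \frac{15 h}{2}$)
$\frac{1}{d{\left(1 \cdot 3 \right)} - 42556} = \frac{1}{\left(-63 - \frac{15 \cdot 1 \cdot 3}{2}\right) - 42556} = \frac{1}{\left(-63 - \frac{45}{2}\right) - 42556} = \frac{1}{- \frac{171}{2} - 42556} = \frac{1}{- \frac{85283}{2}} = - \frac{2}{85283}$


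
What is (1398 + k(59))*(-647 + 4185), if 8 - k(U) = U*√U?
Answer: 4974428 - 208742*√59 ≈ 3.3711e+6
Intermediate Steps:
k(U) = 8 - U^(3/2) (k(U) = 8 - U*√U = 8 - U^(3/2))
(1398 + k(59))*(-647 + 4185) = (1398 + (8 - 59^(3/2)))*(-647 + 4185) = (1398 + (8 - 59*√59))*3538 = (1406 - 59*√59)*3538 = 4974428 - 208742*√59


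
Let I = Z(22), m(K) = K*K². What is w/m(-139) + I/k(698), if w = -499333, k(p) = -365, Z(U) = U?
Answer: 123172927/980250935 ≈ 0.12565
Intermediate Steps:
m(K) = K³
I = 22
w/m(-139) + I/k(698) = -499333/((-139)³) + 22/(-365) = -499333/(-2685619) + 22*(-1/365) = -499333*(-1/2685619) - 22/365 = 499333/2685619 - 22/365 = 123172927/980250935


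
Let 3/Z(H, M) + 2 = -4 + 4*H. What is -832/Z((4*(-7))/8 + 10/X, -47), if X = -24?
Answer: 54080/9 ≈ 6008.9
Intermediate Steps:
Z(H, M) = 3/(-6 + 4*H) (Z(H, M) = 3/(-2 + (-4 + 4*H)) = 3/(-6 + 4*H))
-832/Z((4*(-7))/8 + 10/X, -47) = -832/(3/(2*(-3 + 2*((4*(-7))/8 + 10/(-24))))) = -832/(3/(2*(-3 + 2*(-28*⅛ + 10*(-1/24))))) = -832/(3/(2*(-3 + 2*(-7/2 - 5/12)))) = -832/(3/(2*(-3 + 2*(-47/12)))) = -832/(3/(2*(-3 - 47/6))) = -832/(3/(2*(-65/6))) = -832/((3/2)*(-6/65)) = -832/(-9/65) = -832*(-65)/9 = -8*(-6760/9) = 54080/9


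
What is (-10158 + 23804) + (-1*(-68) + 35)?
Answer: 13749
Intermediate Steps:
(-10158 + 23804) + (-1*(-68) + 35) = 13646 + (68 + 35) = 13646 + 103 = 13749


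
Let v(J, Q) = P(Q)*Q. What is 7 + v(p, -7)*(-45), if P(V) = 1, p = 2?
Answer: 322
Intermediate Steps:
v(J, Q) = Q (v(J, Q) = 1*Q = Q)
7 + v(p, -7)*(-45) = 7 - 7*(-45) = 7 + 315 = 322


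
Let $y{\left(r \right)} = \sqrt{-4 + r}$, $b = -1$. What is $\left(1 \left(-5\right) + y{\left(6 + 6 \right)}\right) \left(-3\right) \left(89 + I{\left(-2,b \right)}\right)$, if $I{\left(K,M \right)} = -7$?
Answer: $1230 - 492 \sqrt{2} \approx 534.21$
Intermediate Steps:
$\left(1 \left(-5\right) + y{\left(6 + 6 \right)}\right) \left(-3\right) \left(89 + I{\left(-2,b \right)}\right) = \left(1 \left(-5\right) + \sqrt{-4 + \left(6 + 6\right)}\right) \left(-3\right) \left(89 - 7\right) = \left(-5 + \sqrt{-4 + 12}\right) \left(-3\right) 82 = \left(-5 + \sqrt{8}\right) \left(-3\right) 82 = \left(-5 + 2 \sqrt{2}\right) \left(-3\right) 82 = \left(15 - 6 \sqrt{2}\right) 82 = 1230 - 492 \sqrt{2}$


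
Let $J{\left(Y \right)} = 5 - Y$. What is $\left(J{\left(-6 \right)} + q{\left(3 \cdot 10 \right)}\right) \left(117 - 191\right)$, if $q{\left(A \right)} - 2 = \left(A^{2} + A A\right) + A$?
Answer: $-136382$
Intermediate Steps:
$q{\left(A \right)} = 2 + A + 2 A^{2}$ ($q{\left(A \right)} = 2 + \left(\left(A^{2} + A A\right) + A\right) = 2 + \left(\left(A^{2} + A^{2}\right) + A\right) = 2 + \left(2 A^{2} + A\right) = 2 + \left(A + 2 A^{2}\right) = 2 + A + 2 A^{2}$)
$\left(J{\left(-6 \right)} + q{\left(3 \cdot 10 \right)}\right) \left(117 - 191\right) = \left(\left(5 - -6\right) + \left(2 + 3 \cdot 10 + 2 \left(3 \cdot 10\right)^{2}\right)\right) \left(117 - 191\right) = \left(\left(5 + 6\right) + \left(2 + 30 + 2 \cdot 30^{2}\right)\right) \left(-74\right) = \left(11 + \left(2 + 30 + 2 \cdot 900\right)\right) \left(-74\right) = \left(11 + \left(2 + 30 + 1800\right)\right) \left(-74\right) = \left(11 + 1832\right) \left(-74\right) = 1843 \left(-74\right) = -136382$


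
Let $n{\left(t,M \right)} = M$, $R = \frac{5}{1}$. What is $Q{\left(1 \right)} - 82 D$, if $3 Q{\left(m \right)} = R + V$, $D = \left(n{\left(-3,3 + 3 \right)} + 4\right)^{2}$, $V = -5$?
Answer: $-8200$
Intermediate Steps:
$R = 5$ ($R = 5 \cdot 1 = 5$)
$D = 100$ ($D = \left(\left(3 + 3\right) + 4\right)^{2} = \left(6 + 4\right)^{2} = 10^{2} = 100$)
$Q{\left(m \right)} = 0$ ($Q{\left(m \right)} = \frac{5 - 5}{3} = \frac{1}{3} \cdot 0 = 0$)
$Q{\left(1 \right)} - 82 D = 0 - 8200 = -8200$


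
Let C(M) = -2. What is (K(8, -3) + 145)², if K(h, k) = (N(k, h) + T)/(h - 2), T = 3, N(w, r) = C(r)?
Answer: 758641/36 ≈ 21073.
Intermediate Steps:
N(w, r) = -2
K(h, k) = 1/(-2 + h) (K(h, k) = (-2 + 3)/(h - 2) = 1/(-2 + h))
(K(8, -3) + 145)² = (1/(-2 + 8) + 145)² = (1/6 + 145)² = (⅙ + 145)² = (871/6)² = 758641/36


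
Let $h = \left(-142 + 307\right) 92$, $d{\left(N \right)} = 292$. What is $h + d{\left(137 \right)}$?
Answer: $15472$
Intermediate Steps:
$h = 15180$ ($h = 165 \cdot 92 = 15180$)
$h + d{\left(137 \right)} = 15180 + 292 = 15472$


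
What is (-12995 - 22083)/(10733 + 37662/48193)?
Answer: -1690514054/517293131 ≈ -3.2680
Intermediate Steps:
(-12995 - 22083)/(10733 + 37662/48193) = -35078/(10733 + 37662*(1/48193)) = -35078/(10733 + 37662/48193) = -35078/517293131/48193 = -35078*48193/517293131 = -1690514054/517293131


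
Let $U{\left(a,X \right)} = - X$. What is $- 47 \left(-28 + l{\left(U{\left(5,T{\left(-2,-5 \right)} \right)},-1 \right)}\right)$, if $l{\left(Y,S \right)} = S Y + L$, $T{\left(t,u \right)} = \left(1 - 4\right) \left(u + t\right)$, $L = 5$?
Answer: $94$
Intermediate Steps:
$T{\left(t,u \right)} = - 3 t - 3 u$ ($T{\left(t,u \right)} = - 3 \left(t + u\right) = - 3 t - 3 u$)
$l{\left(Y,S \right)} = 5 + S Y$ ($l{\left(Y,S \right)} = S Y + 5 = 5 + S Y$)
$- 47 \left(-28 + l{\left(U{\left(5,T{\left(-2,-5 \right)} \right)},-1 \right)}\right) = - 47 \left(-28 - \left(-5 - \left(\left(-3\right) \left(-2\right) - -15\right)\right)\right) = - 47 \left(-28 - \left(-5 - \left(6 + 15\right)\right)\right) = - 47 \left(-28 - \left(-5 - 21\right)\right) = - 47 \left(-28 + \left(5 - -21\right)\right) = - 47 \left(-28 + \left(5 + 21\right)\right) = - 47 \left(-28 + 26\right) = \left(-47\right) \left(-2\right) = 94$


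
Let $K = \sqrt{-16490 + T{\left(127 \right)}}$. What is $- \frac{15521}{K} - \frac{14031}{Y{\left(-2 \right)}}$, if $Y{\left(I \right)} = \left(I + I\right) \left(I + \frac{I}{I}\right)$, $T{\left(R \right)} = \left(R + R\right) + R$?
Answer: $- \frac{14031}{4} + \frac{15521 i \sqrt{16109}}{16109} \approx -3507.8 + 122.29 i$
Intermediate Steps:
$T{\left(R \right)} = 3 R$ ($T{\left(R \right)} = 2 R + R = 3 R$)
$Y{\left(I \right)} = 2 I \left(1 + I\right)$ ($Y{\left(I \right)} = 2 I \left(I + 1\right) = 2 I \left(1 + I\right)$)
$K = i \sqrt{16109}$ ($K = \sqrt{-16490 + 3 \cdot 127} = \sqrt{-16490 + 381} = \sqrt{-16109} = i \sqrt{16109} \approx 126.92 i$)
$- \frac{15521}{K} - \frac{14031}{Y{\left(-2 \right)}} = - \frac{15521}{i \sqrt{16109}} - \frac{14031}{2 \left(-2\right) \left(1 - 2\right)} = - 15521 \left(- \frac{i \sqrt{16109}}{16109}\right) - \frac{14031}{2 \left(-2\right) \left(-1\right)} = \frac{15521 i \sqrt{16109}}{16109} - \frac{14031}{4} = - \frac{14031}{4} + \frac{15521 i \sqrt{16109}}{16109}$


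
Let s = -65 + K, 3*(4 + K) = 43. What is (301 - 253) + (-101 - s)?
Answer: 5/3 ≈ 1.6667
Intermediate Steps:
K = 31/3 (K = -4 + (1/3)*43 = -4 + 43/3 = 31/3 ≈ 10.333)
s = -164/3 (s = -65 + 31/3 = -164/3 ≈ -54.667)
(301 - 253) + (-101 - s) = (301 - 253) + (-101 - 1*(-164/3)) = 48 + (-101 + 164/3) = 48 - 139/3 = 5/3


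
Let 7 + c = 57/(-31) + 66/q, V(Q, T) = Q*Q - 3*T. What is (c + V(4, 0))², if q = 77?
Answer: 3027600/47089 ≈ 64.295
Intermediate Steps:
V(Q, T) = Q² - 3*T
c = -1732/217 (c = -7 + (57/(-31) + 66/77) = -7 + (57*(-1/31) + 66*(1/77)) = -7 + (-57/31 + 6/7) = -7 - 213/217 = -1732/217 ≈ -7.9816)
(c + V(4, 0))² = (-1732/217 + (4² - 3*0))² = (-1732/217 + (16 + 0))² = (-1732/217 + 16)² = (1740/217)² = 3027600/47089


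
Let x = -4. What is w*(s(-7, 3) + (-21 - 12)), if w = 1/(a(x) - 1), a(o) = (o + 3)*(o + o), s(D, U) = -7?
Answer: -40/7 ≈ -5.7143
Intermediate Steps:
a(o) = 2*o*(3 + o) (a(o) = (3 + o)*(2*o) = 2*o*(3 + o))
w = 1/7 (w = 1/(2*(-4)*(3 - 4) - 1) = 1/(2*(-4)*(-1) - 1) = 1/(8 - 1) = 1/7 ≈ 0.14286)
w*(s(-7, 3) + (-21 - 12)) = (-7 + (-21 - 12))/7 = (-7 - 33)/7 = (1/7)*(-40) = -40/7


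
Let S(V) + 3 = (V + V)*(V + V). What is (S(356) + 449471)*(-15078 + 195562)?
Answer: 172617063408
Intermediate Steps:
S(V) = -3 + 4*V² (S(V) = -3 + (V + V)*(V + V) = -3 + (2*V)*(2*V) = -3 + 4*V²)
(S(356) + 449471)*(-15078 + 195562) = ((-3 + 4*356²) + 449471)*(-15078 + 195562) = ((-3 + 4*126736) + 449471)*180484 = ((-3 + 506944) + 449471)*180484 = (506941 + 449471)*180484 = 956412*180484 = 172617063408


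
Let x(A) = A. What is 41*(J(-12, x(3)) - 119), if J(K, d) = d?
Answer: -4756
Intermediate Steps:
41*(J(-12, x(3)) - 119) = 41*(3 - 119) = 41*(-116) = -4756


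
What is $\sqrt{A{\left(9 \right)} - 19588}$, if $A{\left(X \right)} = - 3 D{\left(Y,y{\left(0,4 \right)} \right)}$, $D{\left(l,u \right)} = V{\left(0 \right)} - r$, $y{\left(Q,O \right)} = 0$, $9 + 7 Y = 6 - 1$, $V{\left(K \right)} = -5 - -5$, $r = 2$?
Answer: $i \sqrt{19582} \approx 139.94 i$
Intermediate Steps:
$V{\left(K \right)} = 0$ ($V{\left(K \right)} = -5 + 5 = 0$)
$Y = - \frac{4}{7}$ ($Y = - \frac{9}{7} + \frac{6 - 1}{7} = - \frac{9}{7} + \frac{1}{7} \cdot 5 = - \frac{9}{7} + \frac{5}{7} = - \frac{4}{7} \approx -0.57143$)
$D{\left(l,u \right)} = -2$ ($D{\left(l,u \right)} = 0 - 2 = -2$)
$A{\left(X \right)} = 6$ ($A{\left(X \right)} = \left(-3\right) \left(-2\right) = 6$)
$\sqrt{A{\left(9 \right)} - 19588} = \sqrt{6 - 19588} = \sqrt{-19582} = i \sqrt{19582}$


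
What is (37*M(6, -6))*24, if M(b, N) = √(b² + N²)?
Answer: 5328*√2 ≈ 7534.9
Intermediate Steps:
M(b, N) = √(N² + b²)
(37*M(6, -6))*24 = (37*√((-6)² + 6²))*24 = (37*√(36 + 36))*24 = (37*√72)*24 = (37*(6*√2))*24 = (222*√2)*24 = 5328*√2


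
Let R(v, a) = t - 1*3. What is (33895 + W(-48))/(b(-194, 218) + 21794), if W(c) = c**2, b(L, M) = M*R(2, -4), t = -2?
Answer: 36199/20704 ≈ 1.7484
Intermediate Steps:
R(v, a) = -5 (R(v, a) = -2 - 1*3 = -2 - 3 = -5)
b(L, M) = -5*M (b(L, M) = M*(-5) = -5*M)
(33895 + W(-48))/(b(-194, 218) + 21794) = (33895 + (-48)**2)/(-5*218 + 21794) = (33895 + 2304)/(-1090 + 21794) = 36199/20704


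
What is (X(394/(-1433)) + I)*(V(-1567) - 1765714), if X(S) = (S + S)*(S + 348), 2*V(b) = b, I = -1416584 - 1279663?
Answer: 19562568548403457485/4106978 ≈ 4.7633e+12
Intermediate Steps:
I = -2696247
V(b) = b/2
X(S) = 2*S*(348 + S) (X(S) = (2*S)*(348 + S) = 2*S*(348 + S))
(X(394/(-1433)) + I)*(V(-1567) - 1765714) = (2*(394/(-1433))*(348 + 394/(-1433)) - 2696247)*((½)*(-1567) - 1765714) = (2*(394*(-1/1433))*(348 + 394*(-1/1433)) - 2696247)*(-1567/2 - 1765714) = (2*(-394/1433)*(348 - 394/1433) - 2696247)*(-3532995/2) = (2*(-394/1433)*(498290/1433) - 2696247)*(-3532995/2) = (-392652520/2053489 - 2696247)*(-3532995/2) = -5537106208303/2053489*(-3532995/2) = 19562568548403457485/4106978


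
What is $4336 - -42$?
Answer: $4378$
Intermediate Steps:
$4336 - -42 = 4336 + \left(-100 + \left(-12 + 154\right)\right) = 4336 + \left(-100 + 142\right) = 4336 + 42 = 4378$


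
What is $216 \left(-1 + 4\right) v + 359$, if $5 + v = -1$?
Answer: $-3529$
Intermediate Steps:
$v = -6$ ($v = -5 - 1 = -6$)
$216 \left(-1 + 4\right) v + 359 = 216 \left(-1 + 4\right) \left(-6\right) + 359 = 216 \cdot 3 \left(-6\right) + 359 = 216 \left(-18\right) + 359 = -3888 + 359 = -3529$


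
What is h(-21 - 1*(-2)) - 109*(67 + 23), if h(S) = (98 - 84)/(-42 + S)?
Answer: -598424/61 ≈ -9810.2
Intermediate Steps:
h(S) = 14/(-42 + S)
h(-21 - 1*(-2)) - 109*(67 + 23) = 14/(-42 + (-21 - 1*(-2))) - 109*(67 + 23) = 14/(-42 + (-21 + 2)) - 109*90 = 14/(-42 - 19) - 1*9810 = 14/(-61) - 9810 = 14*(-1/61) - 9810 = -14/61 - 9810 = -598424/61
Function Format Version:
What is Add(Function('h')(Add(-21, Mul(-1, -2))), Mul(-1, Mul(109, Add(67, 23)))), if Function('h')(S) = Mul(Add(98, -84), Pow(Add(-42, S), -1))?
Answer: Rational(-598424, 61) ≈ -9810.2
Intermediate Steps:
Function('h')(S) = Mul(14, Pow(Add(-42, S), -1))
Add(Function('h')(Add(-21, Mul(-1, -2))), Mul(-1, Mul(109, Add(67, 23)))) = Add(Mul(14, Pow(Add(-42, Add(-21, Mul(-1, -2))), -1)), Mul(-1, Mul(109, Add(67, 23)))) = Add(Mul(14, Pow(Add(-42, Add(-21, 2)), -1)), Mul(-1, Mul(109, 90))) = Add(Mul(14, Pow(Add(-42, -19), -1)), Mul(-1, 9810)) = Add(Mul(14, Pow(-61, -1)), -9810) = Add(Mul(14, Rational(-1, 61)), -9810) = Add(Rational(-14, 61), -9810) = Rational(-598424, 61)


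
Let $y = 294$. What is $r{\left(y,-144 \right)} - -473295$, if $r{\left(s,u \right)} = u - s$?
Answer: $472857$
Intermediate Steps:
$r{\left(y,-144 \right)} - -473295 = \left(-144 - 294\right) - -473295 = \left(-144 - 294\right) + 473295 = -438 + 473295 = 472857$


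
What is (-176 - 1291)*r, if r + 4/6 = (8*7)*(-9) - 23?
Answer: 774087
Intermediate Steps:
r = -1583/3 (r = -⅔ + ((8*7)*(-9) - 23) = -⅔ + (56*(-9) - 23) = -⅔ + (-504 - 23) = -⅔ - 527 = -1583/3 ≈ -527.67)
(-176 - 1291)*r = (-176 - 1291)*(-1583/3) = -1467*(-1583/3) = 774087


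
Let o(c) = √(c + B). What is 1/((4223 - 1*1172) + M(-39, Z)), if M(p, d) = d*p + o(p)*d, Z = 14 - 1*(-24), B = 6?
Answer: 523/836471 - 38*I*√33/2509413 ≈ 0.00062525 - 8.699e-5*I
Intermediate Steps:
Z = 38 (Z = 14 + 24 = 38)
o(c) = √(6 + c) (o(c) = √(c + 6) = √(6 + c))
M(p, d) = d*p + d*√(6 + p) (M(p, d) = d*p + √(6 + p)*d = d*p + d*√(6 + p))
1/((4223 - 1*1172) + M(-39, Z)) = 1/((4223 - 1*1172) + 38*(-39 + √(6 - 39))) = 1/((4223 - 1172) + 38*(-39 + √(-33))) = 1/(3051 + 38*(-39 + I*√33)) = 1/(3051 + (-1482 + 38*I*√33)) = 1/(1569 + 38*I*√33)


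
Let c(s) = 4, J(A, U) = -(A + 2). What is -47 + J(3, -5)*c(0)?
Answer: -67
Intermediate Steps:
J(A, U) = -2 - A (J(A, U) = -(2 + A) = -2 - A)
-47 + J(3, -5)*c(0) = -47 + (-2 - 1*3)*4 = -47 + (-2 - 3)*4 = -47 - 5*4 = -47 - 20 = -67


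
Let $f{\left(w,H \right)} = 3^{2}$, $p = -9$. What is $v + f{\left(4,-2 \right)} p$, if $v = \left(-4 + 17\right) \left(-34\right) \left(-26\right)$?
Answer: $11411$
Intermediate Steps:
$f{\left(w,H \right)} = 9$
$v = 11492$ ($v = 13 \left(-34\right) \left(-26\right) = \left(-442\right) \left(-26\right) = 11492$)
$v + f{\left(4,-2 \right)} p = 11492 + 9 \left(-9\right) = 11492 - 81 = 11411$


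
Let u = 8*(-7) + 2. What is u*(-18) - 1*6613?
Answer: -5641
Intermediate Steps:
u = -54 (u = -56 + 2 = -54)
u*(-18) - 1*6613 = -54*(-18) - 1*6613 = 972 - 6613 = -5641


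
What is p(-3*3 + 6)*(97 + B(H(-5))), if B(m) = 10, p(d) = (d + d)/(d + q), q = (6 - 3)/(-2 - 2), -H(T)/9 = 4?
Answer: 856/5 ≈ 171.20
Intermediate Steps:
H(T) = -36 (H(T) = -9*4 = -36)
q = -¾ (q = 3/(-4) = 3*(-¼) = -¾ ≈ -0.75000)
p(d) = 2*d/(-¾ + d) (p(d) = (d + d)/(d - ¾) = (2*d)/(-¾ + d) = 2*d/(-¾ + d))
p(-3*3 + 6)*(97 + B(H(-5))) = (8*(-3*3 + 6)/(-3 + 4*(-3*3 + 6)))*(97 + 10) = (8*(-9 + 6)/(-3 + 4*(-9 + 6)))*107 = (8*(-3)/(-3 + 4*(-3)))*107 = (8*(-3)/(-3 - 12))*107 = (8*(-3)/(-15))*107 = (8*(-3)*(-1/15))*107 = (8/5)*107 = 856/5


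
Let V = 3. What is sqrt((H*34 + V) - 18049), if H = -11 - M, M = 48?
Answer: 6*I*sqrt(557) ≈ 141.6*I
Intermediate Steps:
H = -59 (H = -11 - 1*48 = -11 - 48 = -59)
sqrt((H*34 + V) - 18049) = sqrt((-59*34 + 3) - 18049) = sqrt((-2006 + 3) - 18049) = sqrt(-2003 - 18049) = sqrt(-20052) = 6*I*sqrt(557)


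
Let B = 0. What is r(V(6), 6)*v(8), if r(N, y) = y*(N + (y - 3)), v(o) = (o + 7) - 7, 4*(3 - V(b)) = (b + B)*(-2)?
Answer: 432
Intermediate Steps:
V(b) = 3 + b/2 (V(b) = 3 - (b + 0)*(-2)/4 = 3 - b*(-2)/4 = 3 - (-1)*b/2 = 3 + b/2)
v(o) = o (v(o) = (7 + o) - 7 = o)
r(N, y) = y*(-3 + N + y) (r(N, y) = y*(N + (-3 + y)) = y*(-3 + N + y))
r(V(6), 6)*v(8) = (6*(-3 + (3 + (½)*6) + 6))*8 = (6*(-3 + (3 + 3) + 6))*8 = (6*(-3 + 6 + 6))*8 = (6*9)*8 = 54*8 = 432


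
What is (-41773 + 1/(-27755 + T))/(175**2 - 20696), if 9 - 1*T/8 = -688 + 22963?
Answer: -8600350560/2044212307 ≈ -4.2072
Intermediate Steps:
T = -178128 (T = 72 - 8*(-688 + 22963) = 72 - 8*22275 = 72 - 178200 = -178128)
(-41773 + 1/(-27755 + T))/(175**2 - 20696) = (-41773 + 1/(-27755 - 178128))/(175**2 - 20696) = (-41773 + 1/(-205883))/(30625 - 20696) = (-41773 - 1/205883)/9929 = -8600350560/205883*1/9929 = -8600350560/2044212307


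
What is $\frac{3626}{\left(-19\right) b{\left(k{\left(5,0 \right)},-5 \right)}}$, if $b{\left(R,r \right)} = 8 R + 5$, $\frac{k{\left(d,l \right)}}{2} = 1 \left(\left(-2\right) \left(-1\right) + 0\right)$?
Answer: $- \frac{98}{19} \approx -5.1579$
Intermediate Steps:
$k{\left(d,l \right)} = 4$ ($k{\left(d,l \right)} = 2 \cdot 1 \left(\left(-2\right) \left(-1\right) + 0\right) = 2 \cdot 1 \left(2 + 0\right) = 2 \cdot 1 \cdot 2 = 2 \cdot 2 = 4$)
$b{\left(R,r \right)} = 5 + 8 R$
$\frac{3626}{\left(-19\right) b{\left(k{\left(5,0 \right)},-5 \right)}} = \frac{3626}{\left(-19\right) \left(5 + 8 \cdot 4\right)} = \frac{3626}{\left(-19\right) \left(5 + 32\right)} = \frac{3626}{\left(-19\right) 37} = \frac{3626}{-703} = 3626 \left(- \frac{1}{703}\right) = - \frac{98}{19}$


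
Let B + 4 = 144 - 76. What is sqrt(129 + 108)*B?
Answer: 64*sqrt(237) ≈ 985.27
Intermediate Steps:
B = 64 (B = -4 + (144 - 76) = -4 + 68 = 64)
sqrt(129 + 108)*B = sqrt(129 + 108)*64 = sqrt(237)*64 = 64*sqrt(237)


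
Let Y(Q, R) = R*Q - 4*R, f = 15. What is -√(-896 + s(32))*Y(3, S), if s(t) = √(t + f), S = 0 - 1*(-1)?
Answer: √(-896 + √47) ≈ 29.819*I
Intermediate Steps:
S = 1 (S = 0 + 1 = 1)
Y(Q, R) = -4*R + Q*R (Y(Q, R) = Q*R - 4*R = -4*R + Q*R)
s(t) = √(15 + t) (s(t) = √(t + 15) = √(15 + t))
-√(-896 + s(32))*Y(3, S) = -√(-896 + √(15 + 32))*1*(-4 + 3) = -√(-896 + √47)*1*(-1) = -√(-896 + √47)*(-1) = -(-1)*√(-896 + √47) = √(-896 + √47)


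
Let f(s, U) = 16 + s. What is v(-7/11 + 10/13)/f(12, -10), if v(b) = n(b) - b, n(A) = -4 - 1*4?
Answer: -1163/4004 ≈ -0.29046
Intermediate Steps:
n(A) = -8 (n(A) = -4 - 4 = -8)
v(b) = -8 - b
v(-7/11 + 10/13)/f(12, -10) = (-8 - (-7/11 + 10/13))/(16 + 12) = (-8 - (-7*1/11 + 10*(1/13)))/28 = (-8 - (-7/11 + 10/13))*(1/28) = (-8 - 1*19/143)*(1/28) = (-8 - 19/143)*(1/28) = -1163/143*1/28 = -1163/4004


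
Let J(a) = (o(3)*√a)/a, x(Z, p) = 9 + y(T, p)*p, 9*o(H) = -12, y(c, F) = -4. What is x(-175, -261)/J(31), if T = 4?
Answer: -3159*√31/4 ≈ -4397.1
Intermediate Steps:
o(H) = -4/3 (o(H) = (⅑)*(-12) = -4/3)
x(Z, p) = 9 - 4*p
J(a) = -4/(3*√a) (J(a) = (-4*√a/3)/a = -4/(3*√a))
x(-175, -261)/J(31) = (9 - 4*(-261))/((-4*√31/93)) = (9 + 1044)/((-4*√31/93)) = 1053/((-4*√31/93)) = 1053*(-3*√31/4) = -3159*√31/4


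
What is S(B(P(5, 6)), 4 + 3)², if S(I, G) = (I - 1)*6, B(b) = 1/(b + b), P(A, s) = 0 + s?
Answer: 121/4 ≈ 30.250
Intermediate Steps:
P(A, s) = s
B(b) = 1/(2*b)
S(I, G) = -6 + 6*I (S(I, G) = (-1 + I)*6 = -6 + 6*I)
S(B(P(5, 6)), 4 + 3)² = (-6 + 6*((½)/6))² = (-6 + 6*((½)*(⅙)))² = (-6 + 6*(1/12))² = (-6 + ½)² = (-11/2)² = 121/4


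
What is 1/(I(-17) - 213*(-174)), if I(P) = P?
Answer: 1/37045 ≈ 2.6994e-5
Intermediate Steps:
1/(I(-17) - 213*(-174)) = 1/(-17 - 213*(-174)) = 1/(-17 + 37062) = 1/37045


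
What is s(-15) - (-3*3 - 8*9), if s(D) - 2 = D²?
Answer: 308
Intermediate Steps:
s(D) = 2 + D²
s(-15) - (-3*3 - 8*9) = (2 + (-15)²) - (-3*3 - 8*9) = (2 + 225) - (-9 - 72) = 227 - 1*(-81) = 227 + 81 = 308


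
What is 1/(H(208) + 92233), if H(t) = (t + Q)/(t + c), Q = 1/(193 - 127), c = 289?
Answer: 32802/3025440595 ≈ 1.0842e-5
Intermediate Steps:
Q = 1/66 ≈ 0.015152
H(t) = (1/66 + t)/(289 + t) (H(t) = (t + 1/66)/(t + 289) = (1/66 + t)/(289 + t))
1/(H(208) + 92233) = 1/((1/66 + 208)/(289 + 208) + 92233) = 1/((13729/66)/497 + 92233) = 1/((1/497)*(13729/66) + 92233) = 1/(13729/32802 + 92233) = 1/(3025440595/32802) = 32802/3025440595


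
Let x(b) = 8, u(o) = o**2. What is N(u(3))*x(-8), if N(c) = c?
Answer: 72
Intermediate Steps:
N(u(3))*x(-8) = 3**2*8 = 9*8 = 72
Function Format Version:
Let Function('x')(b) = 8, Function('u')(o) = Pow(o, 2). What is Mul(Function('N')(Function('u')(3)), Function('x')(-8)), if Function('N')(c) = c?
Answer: 72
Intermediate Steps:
Mul(Function('N')(Function('u')(3)), Function('x')(-8)) = Mul(Pow(3, 2), 8) = Mul(9, 8) = 72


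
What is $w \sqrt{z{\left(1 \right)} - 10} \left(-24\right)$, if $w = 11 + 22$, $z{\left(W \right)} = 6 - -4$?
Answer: $0$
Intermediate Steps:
$z{\left(W \right)} = 10$ ($z{\left(W \right)} = 6 + 4 = 10$)
$w = 33$
$w \sqrt{z{\left(1 \right)} - 10} \left(-24\right) = 33 \sqrt{10 - 10} \left(-24\right) = 33 \sqrt{0} \left(-24\right) = 33 \cdot 0 \left(-24\right) = 0 \left(-24\right) = 0$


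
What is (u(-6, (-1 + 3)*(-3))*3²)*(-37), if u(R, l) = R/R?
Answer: -333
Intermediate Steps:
u(R, l) = 1
(u(-6, (-1 + 3)*(-3))*3²)*(-37) = (1*3²)*(-37) = (1*9)*(-37) = 9*(-37) = -333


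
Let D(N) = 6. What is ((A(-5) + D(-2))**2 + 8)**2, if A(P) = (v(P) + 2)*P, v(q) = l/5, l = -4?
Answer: 64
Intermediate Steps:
v(q) = -4/5
A(P) = 6*P/5 (A(P) = (-4/5 + 2)*P = 6*P/5)
((A(-5) + D(-2))**2 + 8)**2 = (((6/5)*(-5) + 6)**2 + 8)**2 = ((-6 + 6)**2 + 8)**2 = (0**2 + 8)**2 = (0 + 8)**2 = 8**2 = 64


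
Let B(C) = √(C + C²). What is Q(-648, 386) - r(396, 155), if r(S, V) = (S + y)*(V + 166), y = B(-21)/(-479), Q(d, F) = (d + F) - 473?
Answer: -127851 + 642*√105/479 ≈ -1.2784e+5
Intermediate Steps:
Q(d, F) = -473 + F + d (Q(d, F) = (F + d) - 473 = -473 + F + d)
y = -2*√105/479 (y = √(-21*(1 - 21))/(-479) = √(-21*(-20))*(-1/479) = √420*(-1/479) = (2*√105)*(-1/479) = -2*√105/479 ≈ -0.042785)
r(S, V) = (166 + V)*(S - 2*√105/479) (r(S, V) = (S - 2*√105/479)*(V + 166) = (S - 2*√105/479)*(166 + V) = (166 + V)*(S - 2*√105/479))
Q(-648, 386) - r(396, 155) = (-473 + 386 - 648) - (166*396 - 332*√105/479 + 396*155 - 2/479*155*√105) = -735 - (65736 - 332*√105/479 + 61380 - 310*√105/479) = -735 - (127116 - 642*√105/479) = -735 + (-127116 + 642*√105/479) = -127851 + 642*√105/479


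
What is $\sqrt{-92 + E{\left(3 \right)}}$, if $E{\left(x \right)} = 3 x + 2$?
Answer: $9 i \approx 9.0 i$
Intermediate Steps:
$E{\left(x \right)} = 2 + 3 x$
$\sqrt{-92 + E{\left(3 \right)}} = \sqrt{-92 + \left(2 + 3 \cdot 3\right)} = \sqrt{-92 + \left(2 + 9\right)} = \sqrt{-92 + 11} = \sqrt{-81} = 9 i$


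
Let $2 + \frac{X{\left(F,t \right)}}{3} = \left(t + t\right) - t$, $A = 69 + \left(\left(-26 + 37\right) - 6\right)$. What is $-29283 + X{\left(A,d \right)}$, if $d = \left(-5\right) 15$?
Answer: $-29514$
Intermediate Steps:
$d = -75$
$A = 74$ ($A = 69 + \left(11 - 6\right) = 69 + 5 = 74$)
$X{\left(F,t \right)} = -6 + 3 t$ ($X{\left(F,t \right)} = -6 + 3 \left(\left(t + t\right) - t\right) = -6 + 3 \left(2 t - t\right) = -6 + 3 t$)
$-29283 + X{\left(A,d \right)} = -29283 + \left(-6 + 3 \left(-75\right)\right) = -29283 - 231 = -29514$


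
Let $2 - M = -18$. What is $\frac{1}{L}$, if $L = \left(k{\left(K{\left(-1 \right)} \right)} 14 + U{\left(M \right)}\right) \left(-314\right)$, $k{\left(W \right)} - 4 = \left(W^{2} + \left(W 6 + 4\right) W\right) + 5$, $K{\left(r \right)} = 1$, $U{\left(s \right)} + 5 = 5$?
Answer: $- \frac{1}{87920} \approx -1.1374 \cdot 10^{-5}$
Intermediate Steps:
$M = 20$ ($M = 2 - -18 = 2 + 18 = 20$)
$U{\left(s \right)} = 0$ ($U{\left(s \right)} = -5 + 5 = 0$)
$k{\left(W \right)} = 9 + W^{2} + W \left(4 + 6 W\right)$ ($k{\left(W \right)} = 4 + \left(\left(W^{2} + \left(W 6 + 4\right) W\right) + 5\right) = 4 + \left(\left(W^{2} + \left(6 W + 4\right) W\right) + 5\right) = 4 + \left(\left(W^{2} + \left(4 + 6 W\right) W\right) + 5\right) = 4 + \left(\left(W^{2} + W \left(4 + 6 W\right)\right) + 5\right) = 4 + \left(5 + W^{2} + W \left(4 + 6 W\right)\right) = 9 + W^{2} + W \left(4 + 6 W\right)$)
$L = -87920$ ($L = \left(\left(9 + 4 \cdot 1 + 7 \cdot 1^{2}\right) 14 + 0\right) \left(-314\right) = \left(\left(9 + 4 + 7 \cdot 1\right) 14 + 0\right) \left(-314\right) = \left(\left(9 + 4 + 7\right) 14 + 0\right) \left(-314\right) = \left(20 \cdot 14 + 0\right) \left(-314\right) = \left(280 + 0\right) \left(-314\right) = 280 \left(-314\right) = -87920$)
$\frac{1}{L} = \frac{1}{-87920} = - \frac{1}{87920}$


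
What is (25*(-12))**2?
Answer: 90000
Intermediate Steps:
(25*(-12))**2 = (-300)**2 = 90000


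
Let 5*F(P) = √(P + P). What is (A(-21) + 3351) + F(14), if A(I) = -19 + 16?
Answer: 3348 + 2*√7/5 ≈ 3349.1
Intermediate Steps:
A(I) = -3
F(P) = √2*√P/5 (F(P) = √(P + P)/5 = √(2*P)/5 = (√2*√P)/5 = √2*√P/5)
(A(-21) + 3351) + F(14) = (-3 + 3351) + √2*√14/5 = 3348 + 2*√7/5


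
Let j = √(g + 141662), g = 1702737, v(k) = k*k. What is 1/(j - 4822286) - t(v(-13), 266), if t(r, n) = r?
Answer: -3930000436038379/23254440421397 - √1844399/23254440421397 ≈ -169.00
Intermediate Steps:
v(k) = k²
j = √1844399 (j = √(1702737 + 141662) = √1844399 ≈ 1358.1)
1/(j - 4822286) - t(v(-13), 266) = 1/(√1844399 - 4822286) - 1*(-13)² = 1/(-4822286 + √1844399) - 1*169 = 1/(-4822286 + √1844399) - 169 = -169 + 1/(-4822286 + √1844399)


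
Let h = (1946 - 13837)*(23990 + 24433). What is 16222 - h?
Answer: 575814115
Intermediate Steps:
h = -575797893 (h = -11891*48423 = -575797893)
16222 - h = 16222 - 1*(-575797893) = 16222 + 575797893 = 575814115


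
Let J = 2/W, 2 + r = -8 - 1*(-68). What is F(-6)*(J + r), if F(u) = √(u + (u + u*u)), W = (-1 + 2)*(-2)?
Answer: 114*√6 ≈ 279.24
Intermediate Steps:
W = -2 (W = 1*(-2) = -2)
F(u) = √(u² + 2*u) (F(u) = √(u + (u + u²)) = √(u² + 2*u))
r = 58 (r = -2 + (-8 - 1*(-68)) = -2 + (-8 + 68) = -2 + 60 = 58)
J = -1 (J = 2/(-2) = 2*(-½) = -1)
F(-6)*(J + r) = √(-6*(2 - 6))*(-1 + 58) = √(-6*(-4))*57 = √24*57 = (2*√6)*57 = 114*√6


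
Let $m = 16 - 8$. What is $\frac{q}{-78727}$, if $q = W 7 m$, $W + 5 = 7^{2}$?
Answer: $- \frac{224}{7157} \approx -0.031298$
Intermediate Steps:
$W = 44$ ($W = -5 + 7^{2} = -5 + 49 = 44$)
$m = 8$ ($m = 16 - 8 = 8$)
$q = 2464$ ($q = 44 \cdot 7 \cdot 8 = 308 \cdot 8 = 2464$)
$\frac{q}{-78727} = \frac{2464}{-78727} = 2464 \left(- \frac{1}{78727}\right) = - \frac{224}{7157}$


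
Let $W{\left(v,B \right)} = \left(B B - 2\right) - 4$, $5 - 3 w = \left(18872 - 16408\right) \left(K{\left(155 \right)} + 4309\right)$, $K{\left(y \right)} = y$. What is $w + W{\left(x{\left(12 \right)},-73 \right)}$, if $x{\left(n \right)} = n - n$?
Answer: $- \frac{10983322}{3} \approx -3.6611 \cdot 10^{6}$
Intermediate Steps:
$x{\left(n \right)} = 0$
$w = - \frac{10999291}{3}$ ($w = \frac{5}{3} - \frac{\left(18872 - 16408\right) \left(155 + 4309\right)}{3} = \frac{5}{3} - \frac{2464 \cdot 4464}{3} = \frac{5}{3} - 3666432 = - \frac{10999291}{3} \approx -3.6664 \cdot 10^{6}$)
$W{\left(v,B \right)} = -6 + B^{2}$ ($W{\left(v,B \right)} = \left(B^{2} - 2\right) - 4 = \left(-2 + B^{2}\right) - 4 = -6 + B^{2}$)
$w + W{\left(x{\left(12 \right)},-73 \right)} = - \frac{10999291}{3} - \left(6 - \left(-73\right)^{2}\right) = - \frac{10999291}{3} + \left(-6 + 5329\right) = - \frac{10999291}{3} + 5323 = - \frac{10983322}{3}$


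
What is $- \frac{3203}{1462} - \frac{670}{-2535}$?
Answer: $- \frac{1428013}{741234} \approx -1.9265$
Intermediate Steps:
$- \frac{3203}{1462} - \frac{670}{-2535} = \left(-3203\right) \frac{1}{1462} - - \frac{134}{507} = - \frac{3203}{1462} + \frac{134}{507} = - \frac{1428013}{741234}$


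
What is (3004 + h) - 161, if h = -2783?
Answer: 60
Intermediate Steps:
(3004 + h) - 161 = (3004 - 2783) - 161 = 221 - 161 = 60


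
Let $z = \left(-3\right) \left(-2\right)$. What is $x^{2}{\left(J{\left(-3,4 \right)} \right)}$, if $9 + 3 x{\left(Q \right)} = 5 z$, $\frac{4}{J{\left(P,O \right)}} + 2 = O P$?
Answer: $49$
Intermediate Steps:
$z = 6$
$J{\left(P,O \right)} = \frac{4}{-2 + O P}$
$x{\left(Q \right)} = 7$ ($x{\left(Q \right)} = -3 + \frac{5 \cdot 6}{3} = -3 + \frac{1}{3} \cdot 30 = -3 + 10 = 7$)
$x^{2}{\left(J{\left(-3,4 \right)} \right)} = 7^{2} = 49$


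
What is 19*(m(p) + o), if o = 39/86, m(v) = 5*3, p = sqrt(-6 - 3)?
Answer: 25251/86 ≈ 293.62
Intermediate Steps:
p = 3*I (p = sqrt(-9) = 3*I ≈ 3.0*I)
m(v) = 15
o = 39/86 (o = 39*(1/86) = 39/86 ≈ 0.45349)
19*(m(p) + o) = 19*(15 + 39/86) = 19*(1329/86) = 25251/86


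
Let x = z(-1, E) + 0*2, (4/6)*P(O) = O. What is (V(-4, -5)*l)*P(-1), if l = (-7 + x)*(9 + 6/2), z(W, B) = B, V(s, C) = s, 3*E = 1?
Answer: -480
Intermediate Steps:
E = ⅓ (E = (⅓)*1 = ⅓ ≈ 0.33333)
P(O) = 3*O/2
x = ⅓ (x = ⅓ + 0*2 = ⅓ + 0 = ⅓ ≈ 0.33333)
l = -80 (l = (-7 + ⅓)*(9 + 6/2) = -20*(9 + 6*(½))/3 = -20*(9 + 3)/3 = -20/3*12 = -80)
(V(-4, -5)*l)*P(-1) = (-4*(-80))*((3/2)*(-1)) = 320*(-3/2) = -480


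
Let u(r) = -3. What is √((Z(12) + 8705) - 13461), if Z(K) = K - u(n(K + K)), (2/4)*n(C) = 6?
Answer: I*√4741 ≈ 68.855*I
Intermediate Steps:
n(C) = 12 (n(C) = 2*6 = 12)
Z(K) = 3 + K (Z(K) = K - 1*(-3) = K + 3 = 3 + K)
√((Z(12) + 8705) - 13461) = √(((3 + 12) + 8705) - 13461) = √((15 + 8705) - 13461) = √(8720 - 13461) = √(-4741) = I*√4741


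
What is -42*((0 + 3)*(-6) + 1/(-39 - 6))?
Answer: 11354/15 ≈ 756.93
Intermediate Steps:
-42*((0 + 3)*(-6) + 1/(-39 - 6)) = -42*(3*(-6) + 1/(-45)) = -42*(-18 - 1/45) = -42*(-811/45) = 11354/15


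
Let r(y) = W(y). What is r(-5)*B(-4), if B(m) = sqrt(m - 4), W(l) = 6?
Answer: 12*I*sqrt(2) ≈ 16.971*I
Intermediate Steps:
r(y) = 6
B(m) = sqrt(-4 + m)
r(-5)*B(-4) = 6*sqrt(-4 - 4) = 6*sqrt(-8) = 6*(2*I*sqrt(2)) = 12*I*sqrt(2)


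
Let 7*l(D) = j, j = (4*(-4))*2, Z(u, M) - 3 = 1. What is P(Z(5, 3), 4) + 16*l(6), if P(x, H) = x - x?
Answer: -512/7 ≈ -73.143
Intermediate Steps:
Z(u, M) = 4 (Z(u, M) = 3 + 1 = 4)
j = -32 (j = -16*2 = -32)
P(x, H) = 0
l(D) = -32/7 (l(D) = (⅐)*(-32) = -32/7)
P(Z(5, 3), 4) + 16*l(6) = 0 + 16*(-32/7) = 0 - 512/7 = -512/7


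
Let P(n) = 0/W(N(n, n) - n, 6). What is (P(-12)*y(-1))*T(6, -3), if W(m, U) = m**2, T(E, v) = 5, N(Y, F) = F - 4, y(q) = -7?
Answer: 0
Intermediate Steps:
N(Y, F) = -4 + F
P(n) = 0 (P(n) = 0/(((-4 + n) - n)**2) = 0/((-4)**2) = 0/16 = 0*(1/16) = 0)
(P(-12)*y(-1))*T(6, -3) = (0*(-7))*5 = 0*5 = 0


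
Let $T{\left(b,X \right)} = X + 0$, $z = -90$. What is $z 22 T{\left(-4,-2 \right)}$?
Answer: $3960$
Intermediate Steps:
$T{\left(b,X \right)} = X$
$z 22 T{\left(-4,-2 \right)} = \left(-90\right) 22 \left(-2\right) = \left(-1980\right) \left(-2\right) = 3960$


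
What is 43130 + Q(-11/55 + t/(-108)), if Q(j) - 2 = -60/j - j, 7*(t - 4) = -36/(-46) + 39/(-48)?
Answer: 2210671118588041/50954258880 ≈ 43385.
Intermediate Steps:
t = 10293/2576 (t = 4 + (-36/(-46) + 39/(-48))/7 = 4 + (-36*(-1/46) + 39*(-1/48))/7 = 4 + (18/23 - 13/16)/7 = 4 + (⅐)*(-11/368) = 4 - 11/2576 = 10293/2576 ≈ 3.9957)
Q(j) = 2 - j - 60/j (Q(j) = 2 + (-60/j - j) = 2 + (-j - 60/j) = 2 - j - 60/j)
43130 + Q(-11/55 + t/(-108)) = 43130 + (2 - (-11/55 + (10293/2576)/(-108)) - 60/(-11/55 + (10293/2576)/(-108))) = 43130 + (2 - (-11*1/55 + (10293/2576)*(-1/108)) - 60/(-11*1/55 + (10293/2576)*(-1/108))) = 43130 + (2 - (-⅕ - 3431/92736) - 60/(-⅕ - 3431/92736)) = 43130 + (2 - 1*(-109891/463680) - 60/(-109891/463680)) = 43130 + (2 + 109891/463680 - 60*(-463680/109891)) = 43130 + (2 + 109891/463680 + 27820800/109891) = 43130 + 13013933093641/50954258880 = 2210671118588041/50954258880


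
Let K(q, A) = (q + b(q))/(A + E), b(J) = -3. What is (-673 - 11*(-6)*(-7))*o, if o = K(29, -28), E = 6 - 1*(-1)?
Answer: 29510/21 ≈ 1405.2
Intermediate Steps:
E = 7 (E = 6 + 1 = 7)
K(q, A) = (-3 + q)/(7 + A) (K(q, A) = (q - 3)/(A + 7) = (-3 + q)/(7 + A))
o = -26/21 (o = (-3 + 29)/(7 - 28) = 26/(-21) = -1/21*26 = -26/21 ≈ -1.2381)
(-673 - 11*(-6)*(-7))*o = (-673 - 11*(-6)*(-7))*(-26/21) = (-673 + 66*(-7))*(-26/21) = (-673 - 462)*(-26/21) = -1135*(-26/21) = 29510/21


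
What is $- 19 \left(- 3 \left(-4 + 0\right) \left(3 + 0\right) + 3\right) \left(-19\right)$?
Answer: $14079$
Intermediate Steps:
$- 19 \left(- 3 \left(-4 + 0\right) \left(3 + 0\right) + 3\right) \left(-19\right) = - 19 \left(- 3 \left(\left(-4\right) 3\right) + 3\right) \left(-19\right) = - 19 \left(\left(-3\right) \left(-12\right) + 3\right) \left(-19\right) = - 19 \left(36 + 3\right) \left(-19\right) = \left(-19\right) 39 \left(-19\right) = \left(-741\right) \left(-19\right) = 14079$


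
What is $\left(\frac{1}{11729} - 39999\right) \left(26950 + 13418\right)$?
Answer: $- \frac{18938577363360}{11729} \approx -1.6147 \cdot 10^{9}$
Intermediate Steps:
$\left(\frac{1}{11729} - 39999\right) \left(26950 + 13418\right) = \left(\frac{1}{11729} - 39999\right) 40368 = \left(- \frac{469148270}{11729}\right) 40368 = - \frac{18938577363360}{11729}$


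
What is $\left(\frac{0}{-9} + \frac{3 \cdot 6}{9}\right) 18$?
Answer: $36$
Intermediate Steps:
$\left(\frac{0}{-9} + \frac{3 \cdot 6}{9}\right) 18 = \left(0 \left(- \frac{1}{9}\right) + 18 \cdot \frac{1}{9}\right) 18 = \left(0 + 2\right) 18 = 2 \cdot 18 = 36$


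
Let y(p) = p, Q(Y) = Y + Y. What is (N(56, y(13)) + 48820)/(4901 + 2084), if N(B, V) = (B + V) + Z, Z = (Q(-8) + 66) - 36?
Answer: 48903/6985 ≈ 7.0011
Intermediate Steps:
Q(Y) = 2*Y
Z = 14 (Z = (2*(-8) + 66) - 36 = (-16 + 66) - 36 = 50 - 36 = 14)
N(B, V) = 14 + B + V (N(B, V) = (B + V) + 14 = 14 + B + V)
(N(56, y(13)) + 48820)/(4901 + 2084) = ((14 + 56 + 13) + 48820)/(4901 + 2084) = (83 + 48820)/6985 = 48903*(1/6985) = 48903/6985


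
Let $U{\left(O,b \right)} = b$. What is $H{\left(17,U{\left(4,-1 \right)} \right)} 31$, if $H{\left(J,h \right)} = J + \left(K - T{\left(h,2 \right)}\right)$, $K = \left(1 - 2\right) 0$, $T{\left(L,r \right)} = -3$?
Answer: $620$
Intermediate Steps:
$K = 0$ ($K = \left(-1\right) 0 = 0$)
$H{\left(J,h \right)} = 3 + J$ ($H{\left(J,h \right)} = J + \left(0 - -3\right) = J + \left(0 + 3\right) = J + 3 = 3 + J$)
$H{\left(17,U{\left(4,-1 \right)} \right)} 31 = \left(3 + 17\right) 31 = 20 \cdot 31 = 620$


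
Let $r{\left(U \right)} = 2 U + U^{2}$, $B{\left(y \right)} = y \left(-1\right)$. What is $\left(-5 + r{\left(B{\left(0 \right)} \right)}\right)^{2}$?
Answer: $25$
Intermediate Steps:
$B{\left(y \right)} = - y$
$r{\left(U \right)} = U^{2} + 2 U$
$\left(-5 + r{\left(B{\left(0 \right)} \right)}\right)^{2} = \left(-5 + \left(-1\right) 0 \left(2 - 0\right)\right)^{2} = \left(-5 + 0 \left(2 + 0\right)\right)^{2} = \left(-5 + 0 \cdot 2\right)^{2} = \left(-5 + 0\right)^{2} = \left(-5\right)^{2} = 25$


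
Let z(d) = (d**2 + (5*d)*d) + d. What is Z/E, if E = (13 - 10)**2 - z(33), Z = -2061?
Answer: 687/2186 ≈ 0.31427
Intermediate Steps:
z(d) = d + 6*d**2 (z(d) = (d**2 + 5*d**2) + d = 6*d**2 + d = d + 6*d**2)
E = -6558 (E = (13 - 10)**2 - 33*(1 + 6*33) = 3**2 - 33*(1 + 198) = 9 - 33*199 = 9 - 1*6567 = 9 - 6567 = -6558)
Z/E = -2061/(-6558) = -2061*(-1/6558) = 687/2186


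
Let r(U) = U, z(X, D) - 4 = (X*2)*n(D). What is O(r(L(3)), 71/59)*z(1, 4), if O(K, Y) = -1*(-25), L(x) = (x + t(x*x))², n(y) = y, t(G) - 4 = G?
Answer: 300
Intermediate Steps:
t(G) = 4 + G
z(X, D) = 4 + 2*D*X (z(X, D) = 4 + (X*2)*D = 4 + (2*X)*D = 4 + 2*D*X)
L(x) = (4 + x + x²)² (L(x) = (x + (4 + x*x))² = (x + (4 + x²))² = (4 + x + x²)²)
O(K, Y) = 25
O(r(L(3)), 71/59)*z(1, 4) = 25*(4 + 2*4*1) = 25*(4 + 8) = 25*12 = 300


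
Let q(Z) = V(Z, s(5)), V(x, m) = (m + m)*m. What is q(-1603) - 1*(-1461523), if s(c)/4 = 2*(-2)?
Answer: 1462035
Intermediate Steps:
s(c) = -16 (s(c) = 4*(2*(-2)) = 4*(-4) = -16)
V(x, m) = 2*m² (V(x, m) = (2*m)*m = 2*m²)
q(Z) = 512 (q(Z) = 2*(-16)² = 2*256 = 512)
q(-1603) - 1*(-1461523) = 512 - 1*(-1461523) = 512 + 1461523 = 1462035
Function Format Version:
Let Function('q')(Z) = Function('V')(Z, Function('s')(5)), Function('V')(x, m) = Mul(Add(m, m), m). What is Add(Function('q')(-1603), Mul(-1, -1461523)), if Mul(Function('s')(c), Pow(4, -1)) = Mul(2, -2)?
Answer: 1462035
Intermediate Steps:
Function('s')(c) = -16 (Function('s')(c) = Mul(4, Mul(2, -2)) = Mul(4, -4) = -16)
Function('V')(x, m) = Mul(2, Pow(m, 2)) (Function('V')(x, m) = Mul(Mul(2, m), m) = Mul(2, Pow(m, 2)))
Function('q')(Z) = 512 (Function('q')(Z) = Mul(2, Pow(-16, 2)) = Mul(2, 256) = 512)
Add(Function('q')(-1603), Mul(-1, -1461523)) = Add(512, Mul(-1, -1461523)) = Add(512, 1461523) = 1462035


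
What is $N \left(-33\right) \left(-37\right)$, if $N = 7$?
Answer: $8547$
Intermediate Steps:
$N \left(-33\right) \left(-37\right) = 7 \left(-33\right) \left(-37\right) = \left(-231\right) \left(-37\right) = 8547$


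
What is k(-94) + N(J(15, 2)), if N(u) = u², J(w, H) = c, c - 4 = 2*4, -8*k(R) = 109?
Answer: 1043/8 ≈ 130.38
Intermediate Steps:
k(R) = -109/8 (k(R) = -⅛*109 = -109/8)
c = 12 (c = 4 + 2*4 = 4 + 8 = 12)
J(w, H) = 12
k(-94) + N(J(15, 2)) = -109/8 + 12² = -109/8 + 144 = 1043/8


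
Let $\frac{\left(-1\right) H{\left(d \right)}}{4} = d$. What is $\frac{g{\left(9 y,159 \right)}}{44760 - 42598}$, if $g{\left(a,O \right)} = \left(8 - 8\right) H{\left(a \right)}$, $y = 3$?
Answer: $0$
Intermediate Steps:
$H{\left(d \right)} = - 4 d$
$g{\left(a,O \right)} = 0$ ($g{\left(a,O \right)} = \left(8 - 8\right) \left(- 4 a\right) = 0 \left(- 4 a\right) = 0$)
$\frac{g{\left(9 y,159 \right)}}{44760 - 42598} = \frac{0}{44760 - 42598} = \frac{0}{2162} = 0 \cdot \frac{1}{2162} = 0$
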